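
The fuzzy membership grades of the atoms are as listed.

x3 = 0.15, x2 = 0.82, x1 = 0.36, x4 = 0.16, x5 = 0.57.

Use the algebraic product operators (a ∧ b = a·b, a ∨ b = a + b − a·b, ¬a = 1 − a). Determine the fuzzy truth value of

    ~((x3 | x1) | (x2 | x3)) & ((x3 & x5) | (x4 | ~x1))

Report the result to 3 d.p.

0.060

x3 | x1 = a + b − a·b on (0.1500, 0.3600) = 0.4560
x2 | x3 = a + b − a·b on (0.8200, 0.1500) = 0.8470
(x3 | x1) | (x2 | x3) = a + b − a·b on (0.4560, 0.8470) = 0.9168
~((x3 | x1) | (x2 | x3)) = 1 − 0.9168 = 0.0832
x3 & x5 = a·b on (0.1500, 0.5700) = 0.0855
~x1 = 1 − 0.3600 = 0.6400
x4 | ~x1 = a + b − a·b on (0.1600, 0.6400) = 0.6976
(x3 & x5) | (x4 | ~x1) = a + b − a·b on (0.0855, 0.6976) = 0.7235
~((x3 | x1) | (x2 | x3)) & ((x3 & x5) | (x4 | ~x1)) = a·b on (0.0832, 0.7235) = 0.0602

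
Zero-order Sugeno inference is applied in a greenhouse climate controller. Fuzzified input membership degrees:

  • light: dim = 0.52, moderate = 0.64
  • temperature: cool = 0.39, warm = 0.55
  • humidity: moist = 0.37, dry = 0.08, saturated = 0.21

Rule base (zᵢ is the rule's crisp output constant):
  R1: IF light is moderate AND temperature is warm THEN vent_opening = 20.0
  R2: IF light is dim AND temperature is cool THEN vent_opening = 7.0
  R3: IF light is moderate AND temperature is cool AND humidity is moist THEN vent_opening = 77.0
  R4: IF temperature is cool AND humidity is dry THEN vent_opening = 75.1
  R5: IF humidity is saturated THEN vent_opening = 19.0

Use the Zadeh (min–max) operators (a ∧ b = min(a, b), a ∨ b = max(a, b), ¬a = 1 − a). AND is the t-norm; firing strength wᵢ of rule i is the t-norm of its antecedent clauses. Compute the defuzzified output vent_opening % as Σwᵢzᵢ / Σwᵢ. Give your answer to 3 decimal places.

R1 (z=20.0): moderate=0.64, warm=0.55; AND[min(a, b)] → w = 0.55
R2 (z=7.0): dim=0.52, cool=0.39; AND[min(a, b)] → w = 0.39
R3 (z=77.0): moderate=0.64, cool=0.39, moist=0.37; AND[min(a, b)] → w = 0.37
R4 (z=75.1): cool=0.39, dry=0.08; AND[min(a, b)] → w = 0.08
R5 (z=19.0): saturated=0.21 → w = 0.21
Weighted average = (0.55·20.0 + 0.39·7.0 + 0.37·77.0 + 0.08·75.1 + 0.21·19.0) / (0.55 + 0.39 + 0.37 + 0.08 + 0.21)
  = 52.2180 / 1.6000 = 32.636

32.636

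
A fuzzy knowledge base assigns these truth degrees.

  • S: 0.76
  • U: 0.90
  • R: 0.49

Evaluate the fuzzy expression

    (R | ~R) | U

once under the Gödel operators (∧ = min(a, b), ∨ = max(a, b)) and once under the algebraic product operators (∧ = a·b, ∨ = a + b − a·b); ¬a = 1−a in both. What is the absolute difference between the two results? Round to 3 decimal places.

0.075

Under Gödel:
  ~R = 1 − 0.49 = 0.51
  R | ~R = max(a, b) on (0.49, 0.51) = 0.51
  (R | ~R) | U = max(a, b) on (0.51, 0.90) = 0.90
  → value = 0.9000
Under algebraic product:
  ~R = 1 − 0.4900 = 0.5100
  R | ~R = a + b − a·b on (0.4900, 0.5100) = 0.7501
  (R | ~R) | U = a + b − a·b on (0.7501, 0.9000) = 0.9750
  → value = 0.9750
|0.9000 − 0.9750| = 0.075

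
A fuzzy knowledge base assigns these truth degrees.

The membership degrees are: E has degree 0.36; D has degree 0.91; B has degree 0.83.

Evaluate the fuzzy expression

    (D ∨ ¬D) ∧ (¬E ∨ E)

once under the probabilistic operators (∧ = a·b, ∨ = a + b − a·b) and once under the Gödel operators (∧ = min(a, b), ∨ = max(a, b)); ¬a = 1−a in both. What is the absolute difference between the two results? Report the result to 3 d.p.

Under probabilistic:
  ¬D = 1 − 0.9100 = 0.0900
  D ∨ ¬D = a + b − a·b on (0.9100, 0.0900) = 0.9181
  ¬E = 1 − 0.3600 = 0.6400
  ¬E ∨ E = a + b − a·b on (0.6400, 0.3600) = 0.7696
  (D ∨ ¬D) ∧ (¬E ∨ E) = a·b on (0.9181, 0.7696) = 0.7066
  → value = 0.7066
Under Gödel:
  ¬D = 1 − 0.91 = 0.09
  D ∨ ¬D = max(a, b) on (0.91, 0.09) = 0.91
  ¬E = 1 − 0.36 = 0.64
  ¬E ∨ E = max(a, b) on (0.64, 0.36) = 0.64
  (D ∨ ¬D) ∧ (¬E ∨ E) = min(a, b) on (0.91, 0.64) = 0.64
  → value = 0.6400
|0.7066 − 0.6400| = 0.067

0.067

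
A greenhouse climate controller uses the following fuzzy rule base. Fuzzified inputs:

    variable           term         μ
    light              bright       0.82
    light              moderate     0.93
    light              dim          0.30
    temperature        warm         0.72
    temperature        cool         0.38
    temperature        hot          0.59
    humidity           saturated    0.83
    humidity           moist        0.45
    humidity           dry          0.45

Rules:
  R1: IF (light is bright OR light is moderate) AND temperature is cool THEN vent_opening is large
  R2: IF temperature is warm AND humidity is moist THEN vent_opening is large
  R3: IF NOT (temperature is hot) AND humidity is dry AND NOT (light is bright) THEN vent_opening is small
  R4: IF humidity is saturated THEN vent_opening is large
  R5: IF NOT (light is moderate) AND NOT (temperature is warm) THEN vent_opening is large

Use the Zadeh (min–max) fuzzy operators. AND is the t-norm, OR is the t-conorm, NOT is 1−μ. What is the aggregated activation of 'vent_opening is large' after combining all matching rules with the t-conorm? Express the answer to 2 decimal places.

0.83

R1: (bright=0.82 OR moderate=0.93) = 0.93; AND[min(a, b)] with cool=0.38 → w = 0.38
R2: warm=0.72, moist=0.45; AND[min(a, b)] → w = 0.45
R3: ¬hot=1−0.59=0.41, dry=0.45, ¬bright=1−0.82=0.18; AND[min(a, b)] → w = 0.18
R4: saturated=0.83 → w = 0.83
R5: ¬moderate=1−0.93=0.07, ¬warm=1−0.72=0.28; AND[min(a, b)] → w = 0.07
Rules with consequent 'large': {R1, R2, R4, R5} → strengths 0.38, 0.45, 0.83, 0.07
Aggregate via t-conorm [max(a, b)]: 0.83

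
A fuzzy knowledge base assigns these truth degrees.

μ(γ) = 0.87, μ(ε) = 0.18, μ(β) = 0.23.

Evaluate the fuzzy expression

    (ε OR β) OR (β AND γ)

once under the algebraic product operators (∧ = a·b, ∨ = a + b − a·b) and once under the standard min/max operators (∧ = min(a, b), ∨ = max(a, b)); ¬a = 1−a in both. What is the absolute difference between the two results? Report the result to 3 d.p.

0.265

Under algebraic product:
  ε OR β = a + b − a·b on (0.1800, 0.2300) = 0.3686
  β AND γ = a·b on (0.2300, 0.8700) = 0.2001
  (ε OR β) OR (β AND γ) = a + b − a·b on (0.3686, 0.2001) = 0.4949
  → value = 0.4949
Under standard min/max:
  ε OR β = max(a, b) on (0.18, 0.23) = 0.23
  β AND γ = min(a, b) on (0.23, 0.87) = 0.23
  (ε OR β) OR (β AND γ) = max(a, b) on (0.23, 0.23) = 0.23
  → value = 0.2300
|0.4949 − 0.2300| = 0.265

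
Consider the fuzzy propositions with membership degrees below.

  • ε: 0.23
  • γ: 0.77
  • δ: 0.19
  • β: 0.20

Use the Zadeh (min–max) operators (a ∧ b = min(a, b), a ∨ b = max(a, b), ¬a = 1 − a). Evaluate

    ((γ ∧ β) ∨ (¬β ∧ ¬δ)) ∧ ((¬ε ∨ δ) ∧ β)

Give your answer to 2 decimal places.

γ ∧ β = min(a, b) on (0.77, 0.20) = 0.20
¬β = 1 − 0.20 = 0.80
¬δ = 1 − 0.19 = 0.81
¬β ∧ ¬δ = min(a, b) on (0.80, 0.81) = 0.80
(γ ∧ β) ∨ (¬β ∧ ¬δ) = max(a, b) on (0.20, 0.80) = 0.80
¬ε = 1 − 0.23 = 0.77
¬ε ∨ δ = max(a, b) on (0.77, 0.19) = 0.77
(¬ε ∨ δ) ∧ β = min(a, b) on (0.77, 0.20) = 0.20
((γ ∧ β) ∨ (¬β ∧ ¬δ)) ∧ ((¬ε ∨ δ) ∧ β) = min(a, b) on (0.80, 0.20) = 0.20

0.20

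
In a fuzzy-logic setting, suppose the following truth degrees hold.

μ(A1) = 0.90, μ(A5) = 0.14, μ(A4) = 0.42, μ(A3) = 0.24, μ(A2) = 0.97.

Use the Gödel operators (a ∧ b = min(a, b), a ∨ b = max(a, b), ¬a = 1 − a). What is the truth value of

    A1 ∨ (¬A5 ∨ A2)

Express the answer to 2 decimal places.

0.97

¬A5 = 1 − 0.14 = 0.86
¬A5 ∨ A2 = max(a, b) on (0.86, 0.97) = 0.97
A1 ∨ (¬A5 ∨ A2) = max(a, b) on (0.90, 0.97) = 0.97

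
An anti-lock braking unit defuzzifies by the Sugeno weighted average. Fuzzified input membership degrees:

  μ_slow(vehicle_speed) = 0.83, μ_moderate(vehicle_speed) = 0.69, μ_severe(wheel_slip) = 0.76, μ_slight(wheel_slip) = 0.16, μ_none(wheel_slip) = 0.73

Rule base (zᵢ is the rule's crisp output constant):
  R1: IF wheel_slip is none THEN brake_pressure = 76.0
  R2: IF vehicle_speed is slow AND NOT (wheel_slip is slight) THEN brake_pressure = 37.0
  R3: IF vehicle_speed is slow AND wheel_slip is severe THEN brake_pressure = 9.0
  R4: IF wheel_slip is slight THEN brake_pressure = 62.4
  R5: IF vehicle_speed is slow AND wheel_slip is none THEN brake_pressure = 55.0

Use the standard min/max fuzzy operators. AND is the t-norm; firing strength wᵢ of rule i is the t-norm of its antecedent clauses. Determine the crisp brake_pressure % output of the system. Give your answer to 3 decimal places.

44.599

R1 (z=76.0): none=0.73 → w = 0.73
R2 (z=37.0): slow=0.83, ¬slight=1−0.16=0.84; AND[min(a, b)] → w = 0.83
R3 (z=9.0): slow=0.83, severe=0.76; AND[min(a, b)] → w = 0.76
R4 (z=62.4): slight=0.16 → w = 0.16
R5 (z=55.0): slow=0.83, none=0.73; AND[min(a, b)] → w = 0.73
Weighted average = (0.73·76.0 + 0.83·37.0 + 0.76·9.0 + 0.16·62.4 + 0.73·55.0) / (0.73 + 0.83 + 0.76 + 0.16 + 0.73)
  = 143.1640 / 3.2100 = 44.599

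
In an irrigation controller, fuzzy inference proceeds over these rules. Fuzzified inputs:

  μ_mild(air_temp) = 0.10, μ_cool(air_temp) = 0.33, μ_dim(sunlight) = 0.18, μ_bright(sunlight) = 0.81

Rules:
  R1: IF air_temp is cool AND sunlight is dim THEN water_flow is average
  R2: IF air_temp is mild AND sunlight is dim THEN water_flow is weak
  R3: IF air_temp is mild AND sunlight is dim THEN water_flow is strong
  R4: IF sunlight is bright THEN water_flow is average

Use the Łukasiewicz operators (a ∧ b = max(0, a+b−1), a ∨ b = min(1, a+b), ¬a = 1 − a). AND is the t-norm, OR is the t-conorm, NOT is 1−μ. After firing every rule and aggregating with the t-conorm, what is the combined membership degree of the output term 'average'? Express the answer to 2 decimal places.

0.81

R1: cool=0.33, dim=0.18; AND[max(0, a+b−1)] → w = 0.00
R2: mild=0.10, dim=0.18; AND[max(0, a+b−1)] → w = 0.00
R3: mild=0.10, dim=0.18; AND[max(0, a+b−1)] → w = 0.00
R4: bright=0.81 → w = 0.81
Rules with consequent 'average': {R1, R4} → strengths 0.00, 0.81
Aggregate via t-conorm [min(1, a+b)]: 0.81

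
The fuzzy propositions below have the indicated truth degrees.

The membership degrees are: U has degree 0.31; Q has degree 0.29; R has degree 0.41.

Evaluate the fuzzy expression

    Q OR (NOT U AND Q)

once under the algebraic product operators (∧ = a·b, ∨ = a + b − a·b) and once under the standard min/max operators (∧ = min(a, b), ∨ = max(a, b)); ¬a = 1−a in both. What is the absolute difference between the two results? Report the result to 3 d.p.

0.142

Under algebraic product:
  NOT U = 1 − 0.3100 = 0.6900
  NOT U AND Q = a·b on (0.6900, 0.2900) = 0.2001
  Q OR (NOT U AND Q) = a + b − a·b on (0.2900, 0.2001) = 0.4321
  → value = 0.4321
Under standard min/max:
  NOT U = 1 − 0.31 = 0.69
  NOT U AND Q = min(a, b) on (0.69, 0.29) = 0.29
  Q OR (NOT U AND Q) = max(a, b) on (0.29, 0.29) = 0.29
  → value = 0.2900
|0.4321 − 0.2900| = 0.142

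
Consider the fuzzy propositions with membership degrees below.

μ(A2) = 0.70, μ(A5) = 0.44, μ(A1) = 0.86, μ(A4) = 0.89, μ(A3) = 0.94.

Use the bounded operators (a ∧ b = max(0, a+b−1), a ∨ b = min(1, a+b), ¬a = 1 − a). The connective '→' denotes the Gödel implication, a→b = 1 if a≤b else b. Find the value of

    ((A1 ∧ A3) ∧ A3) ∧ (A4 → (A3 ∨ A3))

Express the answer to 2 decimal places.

A1 ∧ A3 = max(0, a+b−1) on (0.86, 0.94) = 0.80
(A1 ∧ A3) ∧ A3 = max(0, a+b−1) on (0.80, 0.94) = 0.74
A3 ∨ A3 = min(1, a+b) on (0.94, 0.94) = 1.00
A4 → (A3 ∨ A3)  [Gödel: 1 if a≤b else b] with a=0.89, b=1.00 → 1.00
((A1 ∧ A3) ∧ A3) ∧ (A4 → (A3 ∨ A3)) = max(0, a+b−1) on (0.74, 1.00) = 0.74

0.74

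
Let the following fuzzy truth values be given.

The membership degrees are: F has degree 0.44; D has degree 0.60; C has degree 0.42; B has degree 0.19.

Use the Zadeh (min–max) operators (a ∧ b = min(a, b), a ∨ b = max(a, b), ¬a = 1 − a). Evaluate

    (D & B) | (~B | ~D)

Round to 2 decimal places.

D & B = min(a, b) on (0.60, 0.19) = 0.19
~B = 1 − 0.19 = 0.81
~D = 1 − 0.60 = 0.40
~B | ~D = max(a, b) on (0.81, 0.40) = 0.81
(D & B) | (~B | ~D) = max(a, b) on (0.19, 0.81) = 0.81

0.81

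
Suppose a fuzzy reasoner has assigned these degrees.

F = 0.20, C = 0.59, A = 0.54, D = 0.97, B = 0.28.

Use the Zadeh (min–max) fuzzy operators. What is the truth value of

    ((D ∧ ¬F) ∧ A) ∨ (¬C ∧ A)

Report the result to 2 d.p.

¬F = 1 − 0.20 = 0.80
D ∧ ¬F = min(a, b) on (0.97, 0.80) = 0.80
(D ∧ ¬F) ∧ A = min(a, b) on (0.80, 0.54) = 0.54
¬C = 1 − 0.59 = 0.41
¬C ∧ A = min(a, b) on (0.41, 0.54) = 0.41
((D ∧ ¬F) ∧ A) ∨ (¬C ∧ A) = max(a, b) on (0.54, 0.41) = 0.54

0.54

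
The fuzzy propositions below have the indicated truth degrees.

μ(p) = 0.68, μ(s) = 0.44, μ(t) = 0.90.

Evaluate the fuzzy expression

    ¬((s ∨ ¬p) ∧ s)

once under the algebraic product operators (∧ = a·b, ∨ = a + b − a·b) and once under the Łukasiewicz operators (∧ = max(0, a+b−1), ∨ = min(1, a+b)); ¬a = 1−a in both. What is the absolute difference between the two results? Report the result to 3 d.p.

Under algebraic product:
  ¬p = 1 − 0.6800 = 0.3200
  s ∨ ¬p = a + b − a·b on (0.4400, 0.3200) = 0.6192
  (s ∨ ¬p) ∧ s = a·b on (0.6192, 0.4400) = 0.2724
  ¬((s ∨ ¬p) ∧ s) = 1 − 0.2724 = 0.7276
  → value = 0.7276
Under Łukasiewicz:
  ¬p = 1 − 0.68 = 0.32
  s ∨ ¬p = min(1, a+b) on (0.44, 0.32) = 0.76
  (s ∨ ¬p) ∧ s = max(0, a+b−1) on (0.76, 0.44) = 0.20
  ¬((s ∨ ¬p) ∧ s) = 1 − 0.20 = 0.80
  → value = 0.8000
|0.7276 − 0.8000| = 0.072

0.072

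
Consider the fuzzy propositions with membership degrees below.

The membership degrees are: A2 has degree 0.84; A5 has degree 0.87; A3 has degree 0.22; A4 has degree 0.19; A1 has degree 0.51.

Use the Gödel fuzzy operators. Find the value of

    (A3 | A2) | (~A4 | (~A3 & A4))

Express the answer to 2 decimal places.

0.84

A3 | A2 = max(a, b) on (0.22, 0.84) = 0.84
~A4 = 1 − 0.19 = 0.81
~A3 = 1 − 0.22 = 0.78
~A3 & A4 = min(a, b) on (0.78, 0.19) = 0.19
~A4 | (~A3 & A4) = max(a, b) on (0.81, 0.19) = 0.81
(A3 | A2) | (~A4 | (~A3 & A4)) = max(a, b) on (0.84, 0.81) = 0.84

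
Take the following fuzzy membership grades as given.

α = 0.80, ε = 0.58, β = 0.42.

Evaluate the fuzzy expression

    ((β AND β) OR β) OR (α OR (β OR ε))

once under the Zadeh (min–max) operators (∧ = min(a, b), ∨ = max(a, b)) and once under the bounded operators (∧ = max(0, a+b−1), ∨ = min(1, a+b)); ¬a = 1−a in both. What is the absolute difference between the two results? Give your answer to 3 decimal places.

Under Zadeh (min–max):
  β AND β = min(a, b) on (0.42, 0.42) = 0.42
  (β AND β) OR β = max(a, b) on (0.42, 0.42) = 0.42
  β OR ε = max(a, b) on (0.42, 0.58) = 0.58
  α OR (β OR ε) = max(a, b) on (0.80, 0.58) = 0.80
  ((β AND β) OR β) OR (α OR (β OR ε)) = max(a, b) on (0.42, 0.80) = 0.80
  → value = 0.8000
Under bounded:
  β AND β = max(0, a+b−1) on (0.42, 0.42) = 0.00
  (β AND β) OR β = min(1, a+b) on (0.00, 0.42) = 0.42
  β OR ε = min(1, a+b) on (0.42, 0.58) = 1.00
  α OR (β OR ε) = min(1, a+b) on (0.80, 1.00) = 1.00
  ((β AND β) OR β) OR (α OR (β OR ε)) = min(1, a+b) on (0.42, 1.00) = 1.00
  → value = 1.0000
|0.8000 − 1.0000| = 0.200

0.200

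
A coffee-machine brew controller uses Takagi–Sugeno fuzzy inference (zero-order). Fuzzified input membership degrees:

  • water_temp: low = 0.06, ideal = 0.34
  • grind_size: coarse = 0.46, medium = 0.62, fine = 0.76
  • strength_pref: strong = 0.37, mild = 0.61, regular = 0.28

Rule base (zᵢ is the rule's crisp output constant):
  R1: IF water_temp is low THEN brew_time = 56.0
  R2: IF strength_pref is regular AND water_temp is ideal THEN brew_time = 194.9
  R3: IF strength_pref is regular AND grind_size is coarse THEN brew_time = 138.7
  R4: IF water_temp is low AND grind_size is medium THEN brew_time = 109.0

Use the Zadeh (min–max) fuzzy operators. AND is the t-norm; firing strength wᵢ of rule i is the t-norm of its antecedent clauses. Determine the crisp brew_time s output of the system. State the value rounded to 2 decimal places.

151.92

R1 (z=56.0): low=0.06 → w = 0.06
R2 (z=194.9): regular=0.28, ideal=0.34; AND[min(a, b)] → w = 0.28
R3 (z=138.7): regular=0.28, coarse=0.46; AND[min(a, b)] → w = 0.28
R4 (z=109.0): low=0.06, medium=0.62; AND[min(a, b)] → w = 0.06
Weighted average = (0.06·56.0 + 0.28·194.9 + 0.28·138.7 + 0.06·109.0) / (0.06 + 0.28 + 0.28 + 0.06)
  = 103.3080 / 0.6800 = 151.92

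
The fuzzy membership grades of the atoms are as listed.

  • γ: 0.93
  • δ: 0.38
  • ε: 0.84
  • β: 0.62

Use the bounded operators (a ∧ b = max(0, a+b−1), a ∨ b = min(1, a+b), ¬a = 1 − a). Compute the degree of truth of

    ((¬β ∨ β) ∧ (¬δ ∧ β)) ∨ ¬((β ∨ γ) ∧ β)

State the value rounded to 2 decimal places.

0.62

¬β = 1 − 0.62 = 0.38
¬β ∨ β = min(1, a+b) on (0.38, 0.62) = 1.00
¬δ = 1 − 0.38 = 0.62
¬δ ∧ β = max(0, a+b−1) on (0.62, 0.62) = 0.24
(¬β ∨ β) ∧ (¬δ ∧ β) = max(0, a+b−1) on (1.00, 0.24) = 0.24
β ∨ γ = min(1, a+b) on (0.62, 0.93) = 1.00
(β ∨ γ) ∧ β = max(0, a+b−1) on (1.00, 0.62) = 0.62
¬((β ∨ γ) ∧ β) = 1 − 0.62 = 0.38
((¬β ∨ β) ∧ (¬δ ∧ β)) ∨ ¬((β ∨ γ) ∧ β) = min(1, a+b) on (0.24, 0.38) = 0.62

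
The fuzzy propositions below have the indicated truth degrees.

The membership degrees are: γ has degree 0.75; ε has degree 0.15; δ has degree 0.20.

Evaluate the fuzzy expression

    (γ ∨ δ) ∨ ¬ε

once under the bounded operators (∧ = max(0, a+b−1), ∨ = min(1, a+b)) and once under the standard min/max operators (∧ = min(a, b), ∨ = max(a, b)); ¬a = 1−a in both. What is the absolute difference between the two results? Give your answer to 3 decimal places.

0.150

Under bounded:
  γ ∨ δ = min(1, a+b) on (0.75, 0.20) = 0.95
  ¬ε = 1 − 0.15 = 0.85
  (γ ∨ δ) ∨ ¬ε = min(1, a+b) on (0.95, 0.85) = 1.00
  → value = 1.0000
Under standard min/max:
  γ ∨ δ = max(a, b) on (0.75, 0.20) = 0.75
  ¬ε = 1 − 0.15 = 0.85
  (γ ∨ δ) ∨ ¬ε = max(a, b) on (0.75, 0.85) = 0.85
  → value = 0.8500
|1.0000 − 0.8500| = 0.150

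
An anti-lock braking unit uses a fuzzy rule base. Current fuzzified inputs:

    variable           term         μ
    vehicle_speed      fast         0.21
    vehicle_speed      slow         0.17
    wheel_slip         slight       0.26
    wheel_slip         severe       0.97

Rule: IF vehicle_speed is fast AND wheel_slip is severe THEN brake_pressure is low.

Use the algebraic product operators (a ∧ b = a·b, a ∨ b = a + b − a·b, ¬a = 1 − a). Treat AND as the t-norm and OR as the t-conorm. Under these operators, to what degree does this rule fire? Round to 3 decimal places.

firing strength: fast=0.21, severe=0.97; AND[a·b] → w = 0.2037

0.204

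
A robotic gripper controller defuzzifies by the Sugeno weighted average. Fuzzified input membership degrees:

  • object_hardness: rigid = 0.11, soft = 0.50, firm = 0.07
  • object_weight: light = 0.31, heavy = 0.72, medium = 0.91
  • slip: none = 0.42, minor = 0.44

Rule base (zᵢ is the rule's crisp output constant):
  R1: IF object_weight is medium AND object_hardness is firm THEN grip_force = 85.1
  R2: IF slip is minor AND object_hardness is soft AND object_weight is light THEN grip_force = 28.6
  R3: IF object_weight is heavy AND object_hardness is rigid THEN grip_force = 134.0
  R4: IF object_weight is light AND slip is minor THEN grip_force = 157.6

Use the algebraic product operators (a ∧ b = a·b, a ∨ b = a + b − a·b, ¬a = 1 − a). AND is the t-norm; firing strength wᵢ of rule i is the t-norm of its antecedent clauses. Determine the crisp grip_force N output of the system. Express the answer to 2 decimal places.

R1 (z=85.1): medium=0.91, firm=0.07; AND[a·b] → w = 0.0637
R2 (z=28.6): minor=0.44, soft=0.50, light=0.31; AND[a·b] → w = 0.0682
R3 (z=134.0): heavy=0.72, rigid=0.11; AND[a·b] → w = 0.0792
R4 (z=157.6): light=0.31, minor=0.44; AND[a·b] → w = 0.1364
Weighted average = (0.0637·85.1 + 0.0682·28.6 + 0.0792·134.0 + 0.1364·157.6) / (0.0637 + 0.0682 + 0.0792 + 0.1364)
  = 39.4808 / 0.3475 = 113.61

113.61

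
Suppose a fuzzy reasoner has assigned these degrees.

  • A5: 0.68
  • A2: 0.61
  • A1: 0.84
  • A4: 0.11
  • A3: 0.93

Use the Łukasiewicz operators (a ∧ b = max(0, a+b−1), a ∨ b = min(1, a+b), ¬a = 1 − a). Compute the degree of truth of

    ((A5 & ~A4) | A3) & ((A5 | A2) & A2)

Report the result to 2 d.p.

~A4 = 1 − 0.11 = 0.89
A5 & ~A4 = max(0, a+b−1) on (0.68, 0.89) = 0.57
(A5 & ~A4) | A3 = min(1, a+b) on (0.57, 0.93) = 1.00
A5 | A2 = min(1, a+b) on (0.68, 0.61) = 1.00
(A5 | A2) & A2 = max(0, a+b−1) on (1.00, 0.61) = 0.61
((A5 & ~A4) | A3) & ((A5 | A2) & A2) = max(0, a+b−1) on (1.00, 0.61) = 0.61

0.61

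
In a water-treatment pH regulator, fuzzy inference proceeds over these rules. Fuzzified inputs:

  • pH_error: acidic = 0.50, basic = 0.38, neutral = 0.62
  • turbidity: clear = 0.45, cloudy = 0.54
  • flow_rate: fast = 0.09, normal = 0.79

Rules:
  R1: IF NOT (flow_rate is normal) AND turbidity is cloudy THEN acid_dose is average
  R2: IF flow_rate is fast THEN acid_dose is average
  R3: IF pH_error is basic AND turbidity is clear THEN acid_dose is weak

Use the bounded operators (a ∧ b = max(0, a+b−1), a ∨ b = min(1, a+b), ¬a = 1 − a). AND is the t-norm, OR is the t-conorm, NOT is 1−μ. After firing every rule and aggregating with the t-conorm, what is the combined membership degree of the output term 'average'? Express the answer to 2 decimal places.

R1: ¬normal=1−0.79=0.21, cloudy=0.54; AND[max(0, a+b−1)] → w = 0.00
R2: fast=0.09 → w = 0.09
R3: basic=0.38, clear=0.45; AND[max(0, a+b−1)] → w = 0.00
Rules with consequent 'average': {R1, R2} → strengths 0.00, 0.09
Aggregate via t-conorm [min(1, a+b)]: 0.09

0.09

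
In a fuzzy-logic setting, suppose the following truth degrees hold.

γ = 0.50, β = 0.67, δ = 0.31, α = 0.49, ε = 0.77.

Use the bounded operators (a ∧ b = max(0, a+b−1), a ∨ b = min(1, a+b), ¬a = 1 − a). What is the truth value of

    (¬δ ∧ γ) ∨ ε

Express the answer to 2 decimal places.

¬δ = 1 − 0.31 = 0.69
¬δ ∧ γ = max(0, a+b−1) on (0.69, 0.50) = 0.19
(¬δ ∧ γ) ∨ ε = min(1, a+b) on (0.19, 0.77) = 0.96

0.96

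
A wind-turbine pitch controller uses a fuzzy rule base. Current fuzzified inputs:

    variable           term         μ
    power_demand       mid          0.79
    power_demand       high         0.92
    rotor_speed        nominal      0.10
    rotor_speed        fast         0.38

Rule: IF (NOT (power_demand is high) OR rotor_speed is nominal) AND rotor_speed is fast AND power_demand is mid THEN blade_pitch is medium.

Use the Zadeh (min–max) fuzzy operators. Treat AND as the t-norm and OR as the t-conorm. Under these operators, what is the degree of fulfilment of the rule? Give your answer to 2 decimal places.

firing strength: (¬high=1−0.92=0.08 OR nominal=0.10) = 0.10; AND[min(a, b)] with fast=0.38, mid=0.79 → w = 0.10

0.10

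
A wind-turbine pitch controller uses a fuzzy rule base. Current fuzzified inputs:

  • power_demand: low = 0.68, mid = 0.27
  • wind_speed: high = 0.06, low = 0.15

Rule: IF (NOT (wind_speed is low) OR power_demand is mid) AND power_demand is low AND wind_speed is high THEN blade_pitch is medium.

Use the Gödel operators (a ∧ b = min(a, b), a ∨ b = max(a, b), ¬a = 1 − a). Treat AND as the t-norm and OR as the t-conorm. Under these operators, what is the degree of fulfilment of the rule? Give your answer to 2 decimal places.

0.06

firing strength: (¬low=1−0.15=0.85 OR mid=0.27) = 0.85; AND[min(a, b)] with low=0.68, high=0.06 → w = 0.06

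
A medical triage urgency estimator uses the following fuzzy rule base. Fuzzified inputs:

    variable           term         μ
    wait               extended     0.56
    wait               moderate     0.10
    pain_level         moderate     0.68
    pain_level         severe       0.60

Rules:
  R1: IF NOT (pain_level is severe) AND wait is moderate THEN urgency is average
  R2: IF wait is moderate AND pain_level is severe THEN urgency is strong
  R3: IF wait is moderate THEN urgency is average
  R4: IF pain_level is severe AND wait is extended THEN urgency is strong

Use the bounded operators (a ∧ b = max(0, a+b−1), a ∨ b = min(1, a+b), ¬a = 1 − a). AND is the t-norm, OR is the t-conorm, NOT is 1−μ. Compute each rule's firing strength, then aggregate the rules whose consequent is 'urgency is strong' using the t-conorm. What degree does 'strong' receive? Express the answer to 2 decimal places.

0.16

R1: ¬severe=1−0.60=0.40, moderate=0.10; AND[max(0, a+b−1)] → w = 0.00
R2: moderate=0.10, severe=0.60; AND[max(0, a+b−1)] → w = 0.00
R3: moderate=0.10 → w = 0.10
R4: severe=0.60, extended=0.56; AND[max(0, a+b−1)] → w = 0.16
Rules with consequent 'strong': {R2, R4} → strengths 0.00, 0.16
Aggregate via t-conorm [min(1, a+b)]: 0.16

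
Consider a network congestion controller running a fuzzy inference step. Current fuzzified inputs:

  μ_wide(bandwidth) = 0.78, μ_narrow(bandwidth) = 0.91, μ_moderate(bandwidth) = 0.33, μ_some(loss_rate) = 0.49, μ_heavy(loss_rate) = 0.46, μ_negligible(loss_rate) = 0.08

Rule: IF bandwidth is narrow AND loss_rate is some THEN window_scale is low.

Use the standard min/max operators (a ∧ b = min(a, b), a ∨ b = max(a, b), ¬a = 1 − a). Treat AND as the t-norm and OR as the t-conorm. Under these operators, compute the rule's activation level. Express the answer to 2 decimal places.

firing strength: narrow=0.91, some=0.49; AND[min(a, b)] → w = 0.49

0.49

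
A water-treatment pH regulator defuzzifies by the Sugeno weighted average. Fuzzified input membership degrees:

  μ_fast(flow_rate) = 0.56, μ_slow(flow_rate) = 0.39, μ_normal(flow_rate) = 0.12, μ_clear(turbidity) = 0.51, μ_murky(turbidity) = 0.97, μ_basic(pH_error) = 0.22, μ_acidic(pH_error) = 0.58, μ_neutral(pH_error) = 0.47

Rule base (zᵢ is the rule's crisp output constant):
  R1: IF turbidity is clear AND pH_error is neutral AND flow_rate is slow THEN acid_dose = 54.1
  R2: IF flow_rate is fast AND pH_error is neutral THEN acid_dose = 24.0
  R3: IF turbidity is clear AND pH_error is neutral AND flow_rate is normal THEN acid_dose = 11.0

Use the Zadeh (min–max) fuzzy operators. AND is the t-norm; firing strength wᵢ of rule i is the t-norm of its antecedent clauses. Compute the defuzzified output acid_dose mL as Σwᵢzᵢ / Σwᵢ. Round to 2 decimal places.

34.39

R1 (z=54.1): clear=0.51, neutral=0.47, slow=0.39; AND[min(a, b)] → w = 0.39
R2 (z=24.0): fast=0.56, neutral=0.47; AND[min(a, b)] → w = 0.47
R3 (z=11.0): clear=0.51, neutral=0.47, normal=0.12; AND[min(a, b)] → w = 0.12
Weighted average = (0.39·54.1 + 0.47·24.0 + 0.12·11.0) / (0.39 + 0.47 + 0.12)
  = 33.6990 / 0.9800 = 34.39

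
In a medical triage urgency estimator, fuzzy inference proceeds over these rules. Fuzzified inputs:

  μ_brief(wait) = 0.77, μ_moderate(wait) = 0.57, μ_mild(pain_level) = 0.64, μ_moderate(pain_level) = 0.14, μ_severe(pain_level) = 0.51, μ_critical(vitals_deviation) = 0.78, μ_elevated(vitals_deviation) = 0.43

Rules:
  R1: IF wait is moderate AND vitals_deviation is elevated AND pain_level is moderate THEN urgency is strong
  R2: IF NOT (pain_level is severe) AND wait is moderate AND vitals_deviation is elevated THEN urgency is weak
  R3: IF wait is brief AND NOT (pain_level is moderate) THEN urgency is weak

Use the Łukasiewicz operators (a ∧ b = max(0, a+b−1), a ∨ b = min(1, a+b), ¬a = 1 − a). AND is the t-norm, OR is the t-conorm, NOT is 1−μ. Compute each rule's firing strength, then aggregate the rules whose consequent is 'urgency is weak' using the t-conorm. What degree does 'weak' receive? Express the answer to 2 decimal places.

R1: moderate=0.57, elevated=0.43, moderate=0.14; AND[max(0, a+b−1)] → w = 0.00
R2: ¬severe=1−0.51=0.49, moderate=0.57, elevated=0.43; AND[max(0, a+b−1)] → w = 0.00
R3: brief=0.77, ¬moderate=1−0.14=0.86; AND[max(0, a+b−1)] → w = 0.63
Rules with consequent 'weak': {R2, R3} → strengths 0.00, 0.63
Aggregate via t-conorm [min(1, a+b)]: 0.63

0.63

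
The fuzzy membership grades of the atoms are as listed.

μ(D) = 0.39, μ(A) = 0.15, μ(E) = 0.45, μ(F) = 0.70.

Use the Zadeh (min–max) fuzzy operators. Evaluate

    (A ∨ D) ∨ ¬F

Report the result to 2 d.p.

0.39

A ∨ D = max(a, b) on (0.15, 0.39) = 0.39
¬F = 1 − 0.70 = 0.30
(A ∨ D) ∨ ¬F = max(a, b) on (0.39, 0.30) = 0.39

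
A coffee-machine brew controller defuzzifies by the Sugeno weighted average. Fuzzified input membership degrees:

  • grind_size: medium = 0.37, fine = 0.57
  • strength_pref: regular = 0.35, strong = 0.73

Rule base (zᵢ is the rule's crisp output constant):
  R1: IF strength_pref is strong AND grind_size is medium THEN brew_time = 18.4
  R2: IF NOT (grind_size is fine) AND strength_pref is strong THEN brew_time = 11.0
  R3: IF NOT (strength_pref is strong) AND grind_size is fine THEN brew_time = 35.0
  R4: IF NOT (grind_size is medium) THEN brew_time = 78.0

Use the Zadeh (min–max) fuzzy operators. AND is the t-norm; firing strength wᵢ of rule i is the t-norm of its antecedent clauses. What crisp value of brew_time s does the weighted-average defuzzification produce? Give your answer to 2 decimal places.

R1 (z=18.4): strong=0.73, medium=0.37; AND[min(a, b)] → w = 0.37
R2 (z=11.0): ¬fine=1−0.57=0.43, strong=0.73; AND[min(a, b)] → w = 0.43
R3 (z=35.0): ¬strong=1−0.73=0.27, fine=0.57; AND[min(a, b)] → w = 0.27
R4 (z=78.0): ¬medium=1−0.37=0.63 → w = 0.63
Weighted average = (0.37·18.4 + 0.43·11.0 + 0.27·35.0 + 0.63·78.0) / (0.37 + 0.43 + 0.27 + 0.63)
  = 70.1280 / 1.7000 = 41.25

41.25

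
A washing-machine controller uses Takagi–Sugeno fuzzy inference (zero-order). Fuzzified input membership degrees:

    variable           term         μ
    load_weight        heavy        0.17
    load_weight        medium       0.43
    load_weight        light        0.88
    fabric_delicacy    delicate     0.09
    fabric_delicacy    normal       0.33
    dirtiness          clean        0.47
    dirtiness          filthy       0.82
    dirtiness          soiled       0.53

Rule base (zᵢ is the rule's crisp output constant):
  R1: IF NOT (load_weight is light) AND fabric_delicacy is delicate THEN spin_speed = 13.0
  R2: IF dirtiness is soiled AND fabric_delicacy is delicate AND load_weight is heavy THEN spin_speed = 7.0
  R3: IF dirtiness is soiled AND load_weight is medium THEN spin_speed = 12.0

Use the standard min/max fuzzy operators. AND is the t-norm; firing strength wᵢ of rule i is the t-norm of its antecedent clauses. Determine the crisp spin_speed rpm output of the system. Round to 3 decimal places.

R1 (z=13.0): ¬light=1−0.88=0.12, delicate=0.09; AND[min(a, b)] → w = 0.09
R2 (z=7.0): soiled=0.53, delicate=0.09, heavy=0.17; AND[min(a, b)] → w = 0.09
R3 (z=12.0): soiled=0.53, medium=0.43; AND[min(a, b)] → w = 0.43
Weighted average = (0.09·13.0 + 0.09·7.0 + 0.43·12.0) / (0.09 + 0.09 + 0.43)
  = 6.9600 / 0.6100 = 11.410

11.410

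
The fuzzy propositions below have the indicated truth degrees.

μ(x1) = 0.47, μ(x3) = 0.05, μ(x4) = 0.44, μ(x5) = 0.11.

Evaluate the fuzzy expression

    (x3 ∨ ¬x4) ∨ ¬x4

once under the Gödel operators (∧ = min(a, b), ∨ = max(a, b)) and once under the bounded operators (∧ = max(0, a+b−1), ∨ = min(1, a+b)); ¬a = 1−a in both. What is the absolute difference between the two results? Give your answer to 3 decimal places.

Under Gödel:
  ¬x4 = 1 − 0.44 = 0.56
  x3 ∨ ¬x4 = max(a, b) on (0.05, 0.56) = 0.56
  ¬x4 = 1 − 0.44 = 0.56
  (x3 ∨ ¬x4) ∨ ¬x4 = max(a, b) on (0.56, 0.56) = 0.56
  → value = 0.5600
Under bounded:
  ¬x4 = 1 − 0.44 = 0.56
  x3 ∨ ¬x4 = min(1, a+b) on (0.05, 0.56) = 0.61
  ¬x4 = 1 − 0.44 = 0.56
  (x3 ∨ ¬x4) ∨ ¬x4 = min(1, a+b) on (0.61, 0.56) = 1.00
  → value = 1.0000
|0.5600 − 1.0000| = 0.440

0.440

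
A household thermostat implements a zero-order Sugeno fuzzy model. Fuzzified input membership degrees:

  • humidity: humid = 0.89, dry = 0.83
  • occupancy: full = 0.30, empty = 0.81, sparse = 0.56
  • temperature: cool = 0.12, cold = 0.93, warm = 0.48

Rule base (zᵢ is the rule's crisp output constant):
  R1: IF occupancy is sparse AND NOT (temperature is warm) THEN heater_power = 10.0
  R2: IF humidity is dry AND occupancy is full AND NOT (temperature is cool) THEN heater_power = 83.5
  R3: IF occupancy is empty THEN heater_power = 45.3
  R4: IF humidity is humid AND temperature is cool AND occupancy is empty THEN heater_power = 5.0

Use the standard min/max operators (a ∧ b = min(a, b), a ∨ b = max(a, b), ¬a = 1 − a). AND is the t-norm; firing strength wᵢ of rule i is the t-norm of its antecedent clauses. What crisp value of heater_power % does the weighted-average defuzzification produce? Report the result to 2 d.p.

38.60

R1 (z=10.0): sparse=0.56, ¬warm=1−0.48=0.52; AND[min(a, b)] → w = 0.52
R2 (z=83.5): dry=0.83, full=0.30, ¬cool=1−0.12=0.88; AND[min(a, b)] → w = 0.30
R3 (z=45.3): empty=0.81 → w = 0.81
R4 (z=5.0): humid=0.89, cool=0.12, empty=0.81; AND[min(a, b)] → w = 0.12
Weighted average = (0.52·10.0 + 0.30·83.5 + 0.81·45.3 + 0.12·5.0) / (0.52 + 0.30 + 0.81 + 0.12)
  = 67.5430 / 1.7500 = 38.60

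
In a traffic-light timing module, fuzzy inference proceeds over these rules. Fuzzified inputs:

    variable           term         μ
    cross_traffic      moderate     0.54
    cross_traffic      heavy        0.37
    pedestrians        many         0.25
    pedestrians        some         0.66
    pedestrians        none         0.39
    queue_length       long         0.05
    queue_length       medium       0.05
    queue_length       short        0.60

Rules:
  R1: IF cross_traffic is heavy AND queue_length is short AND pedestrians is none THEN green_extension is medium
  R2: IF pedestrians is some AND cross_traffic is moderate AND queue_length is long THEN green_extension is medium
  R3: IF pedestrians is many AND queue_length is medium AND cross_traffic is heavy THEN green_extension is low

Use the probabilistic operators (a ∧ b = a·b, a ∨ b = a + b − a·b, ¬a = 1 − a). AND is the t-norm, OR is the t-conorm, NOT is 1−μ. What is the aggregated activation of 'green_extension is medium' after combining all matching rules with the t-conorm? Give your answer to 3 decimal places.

R1: heavy=0.37, short=0.60, none=0.39; AND[a·b] → w = 0.0866
R2: some=0.66, moderate=0.54, long=0.05; AND[a·b] → w = 0.0178
R3: many=0.25, medium=0.05, heavy=0.37; AND[a·b] → w = 0.0046
Rules with consequent 'medium': {R1, R2} → strengths 0.0866, 0.0178
Aggregate via t-conorm [a + b − a·b]: 0.1029

0.103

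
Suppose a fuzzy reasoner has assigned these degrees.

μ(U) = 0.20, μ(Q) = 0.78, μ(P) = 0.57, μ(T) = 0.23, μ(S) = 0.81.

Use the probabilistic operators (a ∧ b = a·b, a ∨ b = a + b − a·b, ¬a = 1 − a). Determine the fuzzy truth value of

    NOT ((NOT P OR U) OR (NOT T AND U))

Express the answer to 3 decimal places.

0.386

NOT P = 1 − 0.5700 = 0.4300
NOT P OR U = a + b − a·b on (0.4300, 0.2000) = 0.5440
NOT T = 1 − 0.2300 = 0.7700
NOT T AND U = a·b on (0.7700, 0.2000) = 0.1540
(NOT P OR U) OR (NOT T AND U) = a + b − a·b on (0.5440, 0.1540) = 0.6142
NOT ((NOT P OR U) OR (NOT T AND U)) = 1 − 0.6142 = 0.3858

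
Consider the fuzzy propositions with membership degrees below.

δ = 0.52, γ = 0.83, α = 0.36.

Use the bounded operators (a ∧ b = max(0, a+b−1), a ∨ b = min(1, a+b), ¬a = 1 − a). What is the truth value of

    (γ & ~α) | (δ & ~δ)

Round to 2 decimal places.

0.47

~α = 1 − 0.36 = 0.64
γ & ~α = max(0, a+b−1) on (0.83, 0.64) = 0.47
~δ = 1 − 0.52 = 0.48
δ & ~δ = max(0, a+b−1) on (0.52, 0.48) = 0.00
(γ & ~α) | (δ & ~δ) = min(1, a+b) on (0.47, 0.00) = 0.47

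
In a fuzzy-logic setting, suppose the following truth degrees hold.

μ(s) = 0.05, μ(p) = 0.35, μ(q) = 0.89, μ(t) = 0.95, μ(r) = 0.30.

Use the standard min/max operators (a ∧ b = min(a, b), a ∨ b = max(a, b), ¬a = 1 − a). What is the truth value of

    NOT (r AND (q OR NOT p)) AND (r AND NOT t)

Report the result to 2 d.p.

0.05

NOT p = 1 − 0.35 = 0.65
q OR NOT p = max(a, b) on (0.89, 0.65) = 0.89
r AND (q OR NOT p) = min(a, b) on (0.30, 0.89) = 0.30
NOT (r AND (q OR NOT p)) = 1 − 0.30 = 0.70
NOT t = 1 − 0.95 = 0.05
r AND NOT t = min(a, b) on (0.30, 0.05) = 0.05
NOT (r AND (q OR NOT p)) AND (r AND NOT t) = min(a, b) on (0.70, 0.05) = 0.05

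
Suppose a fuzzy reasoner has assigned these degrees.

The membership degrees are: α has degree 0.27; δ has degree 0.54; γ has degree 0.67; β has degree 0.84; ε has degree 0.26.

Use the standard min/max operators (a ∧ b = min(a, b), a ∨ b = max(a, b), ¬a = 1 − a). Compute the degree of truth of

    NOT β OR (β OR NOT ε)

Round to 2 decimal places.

NOT β = 1 − 0.84 = 0.16
NOT ε = 1 − 0.26 = 0.74
β OR NOT ε = max(a, b) on (0.84, 0.74) = 0.84
NOT β OR (β OR NOT ε) = max(a, b) on (0.16, 0.84) = 0.84

0.84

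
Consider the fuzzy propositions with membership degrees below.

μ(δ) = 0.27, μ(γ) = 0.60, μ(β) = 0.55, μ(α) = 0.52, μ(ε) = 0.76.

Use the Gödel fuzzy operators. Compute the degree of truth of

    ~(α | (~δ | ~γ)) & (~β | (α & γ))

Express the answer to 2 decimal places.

0.27

~δ = 1 − 0.27 = 0.73
~γ = 1 − 0.60 = 0.40
~δ | ~γ = max(a, b) on (0.73, 0.40) = 0.73
α | (~δ | ~γ) = max(a, b) on (0.52, 0.73) = 0.73
~(α | (~δ | ~γ)) = 1 − 0.73 = 0.27
~β = 1 − 0.55 = 0.45
α & γ = min(a, b) on (0.52, 0.60) = 0.52
~β | (α & γ) = max(a, b) on (0.45, 0.52) = 0.52
~(α | (~δ | ~γ)) & (~β | (α & γ)) = min(a, b) on (0.27, 0.52) = 0.27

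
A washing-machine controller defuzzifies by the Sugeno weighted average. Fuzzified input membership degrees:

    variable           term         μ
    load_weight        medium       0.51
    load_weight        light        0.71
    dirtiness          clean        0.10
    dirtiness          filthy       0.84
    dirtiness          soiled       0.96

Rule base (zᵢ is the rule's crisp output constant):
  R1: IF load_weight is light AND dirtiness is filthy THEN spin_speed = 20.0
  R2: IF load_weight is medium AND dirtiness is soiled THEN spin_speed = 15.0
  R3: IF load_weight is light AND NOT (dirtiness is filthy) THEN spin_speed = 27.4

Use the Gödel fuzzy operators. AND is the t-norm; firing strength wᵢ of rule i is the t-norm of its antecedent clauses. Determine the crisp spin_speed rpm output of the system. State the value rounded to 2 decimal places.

R1 (z=20.0): light=0.71, filthy=0.84; AND[min(a, b)] → w = 0.71
R2 (z=15.0): medium=0.51, soiled=0.96; AND[min(a, b)] → w = 0.51
R3 (z=27.4): light=0.71, ¬filthy=1−0.84=0.16; AND[min(a, b)] → w = 0.16
Weighted average = (0.71·20.0 + 0.51·15.0 + 0.16·27.4) / (0.71 + 0.51 + 0.16)
  = 26.2340 / 1.3800 = 19.01

19.01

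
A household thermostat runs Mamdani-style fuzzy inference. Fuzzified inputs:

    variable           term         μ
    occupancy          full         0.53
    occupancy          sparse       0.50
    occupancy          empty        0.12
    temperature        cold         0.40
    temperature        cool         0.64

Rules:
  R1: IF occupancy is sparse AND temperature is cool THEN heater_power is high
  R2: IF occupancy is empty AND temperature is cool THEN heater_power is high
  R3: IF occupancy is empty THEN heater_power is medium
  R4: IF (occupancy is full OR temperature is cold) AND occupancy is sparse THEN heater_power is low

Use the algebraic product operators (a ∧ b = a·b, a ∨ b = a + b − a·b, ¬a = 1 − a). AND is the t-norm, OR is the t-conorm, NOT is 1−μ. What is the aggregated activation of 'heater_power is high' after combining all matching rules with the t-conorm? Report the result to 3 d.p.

0.372

R1: sparse=0.50, cool=0.64; AND[a·b] → w = 0.3200
R2: empty=0.12, cool=0.64; AND[a·b] → w = 0.0768
R3: empty=0.12 → w = 0.1200
R4: (full=0.53 OR cold=0.40) = 0.7180; AND[a·b] with sparse=0.50 → w = 0.3590
Rules with consequent 'high': {R1, R2} → strengths 0.3200, 0.0768
Aggregate via t-conorm [a + b − a·b]: 0.3722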